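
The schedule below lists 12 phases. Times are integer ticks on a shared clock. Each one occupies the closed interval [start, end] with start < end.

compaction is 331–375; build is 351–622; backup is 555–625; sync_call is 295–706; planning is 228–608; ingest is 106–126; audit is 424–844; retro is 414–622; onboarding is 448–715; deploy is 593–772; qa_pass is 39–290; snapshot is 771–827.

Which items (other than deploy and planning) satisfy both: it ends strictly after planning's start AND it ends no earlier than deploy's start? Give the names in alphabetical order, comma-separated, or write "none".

audit, backup, build, onboarding, retro, snapshot, sync_call

Conditions: its end is strictly after planning's start (X.end > 228) AND its end is no earlier than deploy's start (X.end >= 593).
audit: end 844 > 228? ✓; end 844 >= 593? ✓ → yes.
backup: end 625 > 228? ✓; end 625 >= 593? ✓ → yes.
build: end 622 > 228? ✓; end 622 >= 593? ✓ → yes.
compaction: end 375 > 228? ✓; end 375 >= 593? ✗ → no.
ingest: end 126 > 228? ✗; end 126 >= 593? ✗ → no.
onboarding: end 715 > 228? ✓; end 715 >= 593? ✓ → yes.
qa_pass: end 290 > 228? ✓; end 290 >= 593? ✗ → no.
retro: end 622 > 228? ✓; end 622 >= 593? ✓ → yes.
snapshot: end 827 > 228? ✓; end 827 >= 593? ✓ → yes.
sync_call: end 706 > 228? ✓; end 706 >= 593? ✓ → yes.
Result: audit, backup, build, onboarding, retro, snapshot, sync_call.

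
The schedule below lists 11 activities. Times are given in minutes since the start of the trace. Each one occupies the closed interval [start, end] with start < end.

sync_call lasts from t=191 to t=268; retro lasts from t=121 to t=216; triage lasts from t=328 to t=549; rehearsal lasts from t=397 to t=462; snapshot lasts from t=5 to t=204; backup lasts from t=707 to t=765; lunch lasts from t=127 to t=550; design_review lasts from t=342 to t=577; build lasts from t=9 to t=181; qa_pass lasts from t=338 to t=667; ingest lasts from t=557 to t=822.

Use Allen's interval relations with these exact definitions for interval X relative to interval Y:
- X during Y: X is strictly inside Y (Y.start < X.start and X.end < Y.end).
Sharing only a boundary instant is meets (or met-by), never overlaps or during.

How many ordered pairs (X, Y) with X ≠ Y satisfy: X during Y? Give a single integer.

9

Checking all 110 ordered pairs for relation 'during'; matching pairs in alphabetical order:
(backup, ingest): backup during ingest ✓
(build, snapshot): build during snapshot ✓
(design_review, qa_pass): design_review during qa_pass ✓
(rehearsal, design_review): rehearsal during design_review ✓
(rehearsal, lunch): rehearsal during lunch ✓
(rehearsal, qa_pass): rehearsal during qa_pass ✓
(rehearsal, triage): rehearsal during triage ✓
(sync_call, lunch): sync_call during lunch ✓
(triage, lunch): triage during lunch ✓
Count: 9.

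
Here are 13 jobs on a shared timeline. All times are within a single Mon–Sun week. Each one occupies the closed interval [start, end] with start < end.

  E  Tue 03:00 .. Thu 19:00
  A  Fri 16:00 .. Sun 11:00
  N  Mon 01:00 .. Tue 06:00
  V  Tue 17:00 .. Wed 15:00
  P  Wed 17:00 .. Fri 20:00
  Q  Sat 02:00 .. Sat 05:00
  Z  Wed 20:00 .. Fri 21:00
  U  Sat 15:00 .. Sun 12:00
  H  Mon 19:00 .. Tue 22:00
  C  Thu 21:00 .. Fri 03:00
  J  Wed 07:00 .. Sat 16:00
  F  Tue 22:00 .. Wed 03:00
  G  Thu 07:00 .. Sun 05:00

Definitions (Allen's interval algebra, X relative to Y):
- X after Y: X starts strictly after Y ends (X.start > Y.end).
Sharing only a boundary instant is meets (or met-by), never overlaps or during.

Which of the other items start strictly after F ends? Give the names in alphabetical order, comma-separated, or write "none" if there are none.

Target F = [Tue 22:00, Wed 03:00].
A [Fri 16:00, Sun 11:00] → after → yes.
C [Thu 21:00, Fri 03:00] → after → yes.
E [Tue 03:00, Thu 19:00] → contains → no.
G [Thu 07:00, Sun 05:00] → after → yes.
H [Mon 19:00, Tue 22:00] → meets → no.
J [Wed 07:00, Sat 16:00] → after → yes.
N [Mon 01:00, Tue 06:00] → before → no.
P [Wed 17:00, Fri 20:00] → after → yes.
Q [Sat 02:00, Sat 05:00] → after → yes.
U [Sat 15:00, Sun 12:00] → after → yes.
V [Tue 17:00, Wed 15:00] → contains → no.
Z [Wed 20:00, Fri 21:00] → after → yes.
Result: A, C, G, J, P, Q, U, Z.

A, C, G, J, P, Q, U, Z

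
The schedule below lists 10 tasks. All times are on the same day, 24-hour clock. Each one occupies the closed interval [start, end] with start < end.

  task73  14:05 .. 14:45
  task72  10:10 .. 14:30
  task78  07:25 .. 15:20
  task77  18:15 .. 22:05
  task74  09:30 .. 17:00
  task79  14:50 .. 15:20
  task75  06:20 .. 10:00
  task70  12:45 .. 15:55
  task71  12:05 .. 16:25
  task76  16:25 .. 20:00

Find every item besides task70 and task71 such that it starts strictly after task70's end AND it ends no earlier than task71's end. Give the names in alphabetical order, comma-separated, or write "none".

task76, task77

Conditions: its start is strictly after task70's end (X.start > 15:55) AND its end is no earlier than task71's end (X.end >= 16:25).
task72: start 10:10 > 15:55? ✗; end 14:30 >= 16:25? ✗ → no.
task73: start 14:05 > 15:55? ✗; end 14:45 >= 16:25? ✗ → no.
task74: start 09:30 > 15:55? ✗; end 17:00 >= 16:25? ✓ → no.
task75: start 06:20 > 15:55? ✗; end 10:00 >= 16:25? ✗ → no.
task76: start 16:25 > 15:55? ✓; end 20:00 >= 16:25? ✓ → yes.
task77: start 18:15 > 15:55? ✓; end 22:05 >= 16:25? ✓ → yes.
task78: start 07:25 > 15:55? ✗; end 15:20 >= 16:25? ✗ → no.
task79: start 14:50 > 15:55? ✗; end 15:20 >= 16:25? ✗ → no.
Result: task76, task77.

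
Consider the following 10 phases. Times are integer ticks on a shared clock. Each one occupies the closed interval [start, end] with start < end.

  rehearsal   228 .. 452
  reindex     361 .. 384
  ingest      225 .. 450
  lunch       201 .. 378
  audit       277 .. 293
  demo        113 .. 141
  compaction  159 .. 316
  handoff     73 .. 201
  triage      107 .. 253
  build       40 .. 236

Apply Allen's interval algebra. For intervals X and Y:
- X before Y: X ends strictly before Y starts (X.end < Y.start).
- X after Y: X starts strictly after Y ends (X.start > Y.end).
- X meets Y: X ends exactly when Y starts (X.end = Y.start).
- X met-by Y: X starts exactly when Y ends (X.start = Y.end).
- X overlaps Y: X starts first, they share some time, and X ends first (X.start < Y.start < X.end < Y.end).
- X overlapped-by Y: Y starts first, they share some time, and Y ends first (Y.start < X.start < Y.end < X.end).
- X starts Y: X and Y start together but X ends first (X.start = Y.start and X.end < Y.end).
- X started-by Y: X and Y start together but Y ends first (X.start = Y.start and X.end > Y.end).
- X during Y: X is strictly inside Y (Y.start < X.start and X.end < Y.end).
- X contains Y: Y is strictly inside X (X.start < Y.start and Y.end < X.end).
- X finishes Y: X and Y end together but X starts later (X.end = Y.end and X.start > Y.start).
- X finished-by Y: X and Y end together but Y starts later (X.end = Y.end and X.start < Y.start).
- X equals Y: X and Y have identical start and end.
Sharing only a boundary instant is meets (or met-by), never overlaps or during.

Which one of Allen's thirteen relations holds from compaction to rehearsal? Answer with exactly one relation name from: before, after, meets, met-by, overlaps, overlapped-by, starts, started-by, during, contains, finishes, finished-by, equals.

compaction = [159, 316]; rehearsal = [228, 452].
Compare endpoints: compaction.start < rehearsal.start, compaction.start < rehearsal.end, compaction.end > rehearsal.start, compaction.end < rehearsal.end.
That pattern is 'overlaps'.

overlaps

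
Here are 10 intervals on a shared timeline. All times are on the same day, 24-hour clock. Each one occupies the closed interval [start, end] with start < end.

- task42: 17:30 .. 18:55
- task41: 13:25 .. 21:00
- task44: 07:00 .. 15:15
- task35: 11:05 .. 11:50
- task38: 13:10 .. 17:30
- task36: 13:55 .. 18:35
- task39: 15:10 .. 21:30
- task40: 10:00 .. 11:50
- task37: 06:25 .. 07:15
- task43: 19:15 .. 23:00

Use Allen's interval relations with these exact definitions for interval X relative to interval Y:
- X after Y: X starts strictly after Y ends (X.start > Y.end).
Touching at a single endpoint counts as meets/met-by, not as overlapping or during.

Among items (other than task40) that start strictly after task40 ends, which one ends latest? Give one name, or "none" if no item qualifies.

Target task40 = [10:00, 11:50].
task35 [11:05, 11:50] → finishes → excluded.
task36 [13:55, 18:35] → after → candidate.
task37 [06:25, 07:15] → before → excluded.
task38 [13:10, 17:30] → after → candidate.
task39 [15:10, 21:30] → after → candidate.
task41 [13:25, 21:00] → after → candidate.
task42 [17:30, 18:55] → after → candidate.
task43 [19:15, 23:00] → after → candidate.
task44 [07:00, 15:15] → contains → excluded.
Among candidates, latest end is 23:00 → task43.

task43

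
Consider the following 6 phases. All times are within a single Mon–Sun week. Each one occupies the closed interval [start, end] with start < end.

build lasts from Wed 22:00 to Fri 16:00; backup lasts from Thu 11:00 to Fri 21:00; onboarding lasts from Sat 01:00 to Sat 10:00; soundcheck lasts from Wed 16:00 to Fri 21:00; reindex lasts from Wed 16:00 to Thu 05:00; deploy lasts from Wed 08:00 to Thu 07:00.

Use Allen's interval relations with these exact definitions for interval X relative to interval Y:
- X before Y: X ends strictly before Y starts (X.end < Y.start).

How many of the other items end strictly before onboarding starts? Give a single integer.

Target onboarding = [Sat 01:00, Sat 10:00].
backup [Thu 11:00, Fri 21:00] → before → counts.
build [Wed 22:00, Fri 16:00] → before → counts.
deploy [Wed 08:00, Thu 07:00] → before → counts.
reindex [Wed 16:00, Thu 05:00] → before → counts.
soundcheck [Wed 16:00, Fri 21:00] → before → counts.
Total: 5.

5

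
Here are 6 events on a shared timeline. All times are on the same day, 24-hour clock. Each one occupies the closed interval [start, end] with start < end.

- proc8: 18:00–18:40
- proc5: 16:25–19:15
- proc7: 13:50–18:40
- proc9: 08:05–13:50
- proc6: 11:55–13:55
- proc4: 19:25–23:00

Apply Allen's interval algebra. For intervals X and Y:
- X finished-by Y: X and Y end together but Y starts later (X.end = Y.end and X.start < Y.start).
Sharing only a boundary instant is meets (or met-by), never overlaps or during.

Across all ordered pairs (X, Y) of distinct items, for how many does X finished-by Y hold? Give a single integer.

Checking all 30 ordered pairs for relation 'finished-by'; matching pairs in alphabetical order:
(proc7, proc8): proc7 finished-by proc8 ✓
Count: 1.

1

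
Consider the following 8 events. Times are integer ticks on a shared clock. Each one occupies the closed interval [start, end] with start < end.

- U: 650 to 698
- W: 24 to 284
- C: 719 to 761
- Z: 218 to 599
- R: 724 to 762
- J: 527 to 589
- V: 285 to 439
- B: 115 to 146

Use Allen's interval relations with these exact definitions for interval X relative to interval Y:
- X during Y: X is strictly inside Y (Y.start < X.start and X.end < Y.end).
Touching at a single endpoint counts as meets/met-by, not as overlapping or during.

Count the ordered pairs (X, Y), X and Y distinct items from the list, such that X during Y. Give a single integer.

Checking all 56 ordered pairs for relation 'during'; matching pairs in alphabetical order:
(B, W): B during W ✓
(J, Z): J during Z ✓
(V, Z): V during Z ✓
Count: 3.

3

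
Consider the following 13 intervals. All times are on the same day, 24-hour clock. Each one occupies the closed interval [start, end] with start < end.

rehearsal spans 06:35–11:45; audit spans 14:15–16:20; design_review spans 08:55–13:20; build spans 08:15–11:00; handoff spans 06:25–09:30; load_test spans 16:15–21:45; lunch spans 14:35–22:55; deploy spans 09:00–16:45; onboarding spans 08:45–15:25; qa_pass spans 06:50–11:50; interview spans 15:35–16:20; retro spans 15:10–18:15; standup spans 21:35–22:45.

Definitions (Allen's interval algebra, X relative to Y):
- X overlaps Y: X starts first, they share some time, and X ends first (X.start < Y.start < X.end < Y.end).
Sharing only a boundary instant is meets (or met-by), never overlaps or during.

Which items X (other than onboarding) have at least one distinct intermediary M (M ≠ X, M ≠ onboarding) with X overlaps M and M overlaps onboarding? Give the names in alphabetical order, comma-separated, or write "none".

Target onboarding = [08:45, 15:25].
Intermediaries M with M overlaps onboarding: build, handoff, qa_pass, rehearsal.
Via build — items with X overlaps build: handoff.
Via handoff — items with X overlaps handoff: none.
Via qa_pass — items with X overlaps qa_pass: handoff, rehearsal.
Via rehearsal — items with X overlaps rehearsal: handoff.
Union: handoff, rehearsal.

handoff, rehearsal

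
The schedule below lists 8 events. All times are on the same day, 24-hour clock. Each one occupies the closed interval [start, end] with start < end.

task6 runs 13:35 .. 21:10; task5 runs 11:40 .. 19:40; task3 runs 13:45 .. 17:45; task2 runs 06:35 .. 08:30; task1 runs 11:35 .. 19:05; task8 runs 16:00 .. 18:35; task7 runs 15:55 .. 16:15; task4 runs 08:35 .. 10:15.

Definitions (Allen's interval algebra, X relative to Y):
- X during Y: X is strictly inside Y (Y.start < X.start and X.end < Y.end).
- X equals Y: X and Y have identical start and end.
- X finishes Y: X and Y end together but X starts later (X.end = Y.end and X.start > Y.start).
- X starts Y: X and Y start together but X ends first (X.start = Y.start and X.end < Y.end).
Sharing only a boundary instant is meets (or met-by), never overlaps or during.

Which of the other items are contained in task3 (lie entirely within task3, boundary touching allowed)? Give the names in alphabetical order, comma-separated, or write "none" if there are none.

task7

Target task3 = [13:45, 17:45].
task1 [11:35, 19:05] → contains → no.
task2 [06:35, 08:30] → before → no.
task4 [08:35, 10:15] → before → no.
task5 [11:40, 19:40] → contains → no.
task6 [13:35, 21:10] → contains → no.
task7 [15:55, 16:15] → during → yes.
task8 [16:00, 18:35] → overlapped-by → no.
Result: task7.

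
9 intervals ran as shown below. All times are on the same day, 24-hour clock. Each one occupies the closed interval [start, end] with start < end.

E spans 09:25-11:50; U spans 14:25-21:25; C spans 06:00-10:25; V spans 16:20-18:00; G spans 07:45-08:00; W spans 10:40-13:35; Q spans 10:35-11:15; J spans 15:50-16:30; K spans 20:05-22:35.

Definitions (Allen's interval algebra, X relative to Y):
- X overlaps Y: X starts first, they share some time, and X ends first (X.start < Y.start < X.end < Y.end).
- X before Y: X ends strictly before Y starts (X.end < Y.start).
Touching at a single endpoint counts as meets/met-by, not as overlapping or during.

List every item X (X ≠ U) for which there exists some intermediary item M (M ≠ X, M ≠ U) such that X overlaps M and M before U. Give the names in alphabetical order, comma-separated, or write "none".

C, E, Q

Target U = [14:25, 21:25].
Intermediaries M with M before U: C, E, G, Q, W.
Via C — items with X overlaps C: none.
Via E — items with X overlaps E: C.
Via G — items with X overlaps G: none.
Via Q — items with X overlaps Q: none.
Via W — items with X overlaps W: E, Q.
Union: C, E, Q.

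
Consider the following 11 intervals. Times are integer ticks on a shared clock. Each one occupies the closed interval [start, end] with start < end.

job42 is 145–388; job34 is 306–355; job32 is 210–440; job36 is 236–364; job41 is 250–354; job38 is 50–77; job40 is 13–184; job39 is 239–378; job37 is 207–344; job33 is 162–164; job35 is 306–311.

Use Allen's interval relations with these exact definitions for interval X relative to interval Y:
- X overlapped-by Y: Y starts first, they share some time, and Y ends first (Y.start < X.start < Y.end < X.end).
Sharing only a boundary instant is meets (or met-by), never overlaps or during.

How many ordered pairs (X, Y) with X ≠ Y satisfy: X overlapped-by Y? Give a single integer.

9

Checking all 110 ordered pairs for relation 'overlapped-by'; matching pairs in alphabetical order:
(job32, job37): job32 overlapped-by job37 ✓
(job32, job42): job32 overlapped-by job42 ✓
(job34, job37): job34 overlapped-by job37 ✓
(job34, job41): job34 overlapped-by job41 ✓
(job36, job37): job36 overlapped-by job37 ✓
(job39, job36): job39 overlapped-by job36 ✓
(job39, job37): job39 overlapped-by job37 ✓
(job41, job37): job41 overlapped-by job37 ✓
(job42, job40): job42 overlapped-by job40 ✓
Count: 9.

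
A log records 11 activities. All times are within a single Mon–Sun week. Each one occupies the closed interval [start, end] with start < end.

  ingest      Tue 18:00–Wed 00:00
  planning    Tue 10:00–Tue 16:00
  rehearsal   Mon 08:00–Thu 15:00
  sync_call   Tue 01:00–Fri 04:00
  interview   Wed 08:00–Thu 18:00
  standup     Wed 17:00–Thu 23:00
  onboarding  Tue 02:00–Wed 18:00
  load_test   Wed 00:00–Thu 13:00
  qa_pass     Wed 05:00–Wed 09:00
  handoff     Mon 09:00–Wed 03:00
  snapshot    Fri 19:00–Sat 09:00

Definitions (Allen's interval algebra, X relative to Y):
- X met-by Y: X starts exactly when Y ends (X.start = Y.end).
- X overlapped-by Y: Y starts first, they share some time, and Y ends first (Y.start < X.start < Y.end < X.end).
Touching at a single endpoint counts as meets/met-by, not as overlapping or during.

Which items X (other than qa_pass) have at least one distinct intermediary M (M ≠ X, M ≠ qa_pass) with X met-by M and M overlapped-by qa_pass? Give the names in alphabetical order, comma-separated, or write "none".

none

Target qa_pass = [Wed 05:00, Wed 09:00].
Intermediaries M with M overlapped-by qa_pass: interview.
Via interview — items with X met-by interview: none.
Union: none.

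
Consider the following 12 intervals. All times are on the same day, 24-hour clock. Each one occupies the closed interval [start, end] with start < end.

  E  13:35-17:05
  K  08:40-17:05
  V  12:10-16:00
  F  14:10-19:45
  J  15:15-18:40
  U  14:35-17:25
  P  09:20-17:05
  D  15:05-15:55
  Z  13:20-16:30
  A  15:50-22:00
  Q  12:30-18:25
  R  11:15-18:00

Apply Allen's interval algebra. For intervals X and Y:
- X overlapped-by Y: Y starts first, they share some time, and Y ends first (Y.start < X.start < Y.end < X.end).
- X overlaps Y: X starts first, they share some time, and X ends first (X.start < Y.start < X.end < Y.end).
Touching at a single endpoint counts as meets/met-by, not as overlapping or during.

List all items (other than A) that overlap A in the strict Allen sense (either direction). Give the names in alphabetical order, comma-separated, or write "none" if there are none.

Target A = [15:50, 22:00].
D [15:05, 15:55] → overlaps → yes.
E [13:35, 17:05] → overlaps → yes.
F [14:10, 19:45] → overlaps → yes.
J [15:15, 18:40] → overlaps → yes.
K [08:40, 17:05] → overlaps → yes.
P [09:20, 17:05] → overlaps → yes.
Q [12:30, 18:25] → overlaps → yes.
R [11:15, 18:00] → overlaps → yes.
U [14:35, 17:25] → overlaps → yes.
V [12:10, 16:00] → overlaps → yes.
Z [13:20, 16:30] → overlaps → yes.
Result: D, E, F, J, K, P, Q, R, U, V, Z.

D, E, F, J, K, P, Q, R, U, V, Z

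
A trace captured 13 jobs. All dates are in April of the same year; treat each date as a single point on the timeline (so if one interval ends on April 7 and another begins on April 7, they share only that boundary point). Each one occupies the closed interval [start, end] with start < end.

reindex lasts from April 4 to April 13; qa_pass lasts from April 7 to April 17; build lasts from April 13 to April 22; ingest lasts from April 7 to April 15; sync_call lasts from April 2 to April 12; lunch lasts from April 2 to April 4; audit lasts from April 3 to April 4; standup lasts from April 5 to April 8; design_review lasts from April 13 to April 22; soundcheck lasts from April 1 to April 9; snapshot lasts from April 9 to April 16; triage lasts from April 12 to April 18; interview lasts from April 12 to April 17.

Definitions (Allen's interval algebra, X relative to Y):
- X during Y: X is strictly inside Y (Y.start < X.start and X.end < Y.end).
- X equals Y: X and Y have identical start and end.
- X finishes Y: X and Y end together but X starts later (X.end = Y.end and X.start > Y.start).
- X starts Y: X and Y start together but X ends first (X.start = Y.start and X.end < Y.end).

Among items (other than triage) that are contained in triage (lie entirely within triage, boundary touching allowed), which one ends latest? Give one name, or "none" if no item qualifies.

interview

Target triage = [April 12, April 18].
audit [April 3, April 4] → before → excluded.
build [April 13, April 22] → overlapped-by → excluded.
design_review [April 13, April 22] → overlapped-by → excluded.
ingest [April 7, April 15] → overlaps → excluded.
interview [April 12, April 17] → starts → candidate.
lunch [April 2, April 4] → before → excluded.
qa_pass [April 7, April 17] → overlaps → excluded.
reindex [April 4, April 13] → overlaps → excluded.
snapshot [April 9, April 16] → overlaps → excluded.
soundcheck [April 1, April 9] → before → excluded.
standup [April 5, April 8] → before → excluded.
sync_call [April 2, April 12] → meets → excluded.
Among candidates, latest end is April 17 → interview.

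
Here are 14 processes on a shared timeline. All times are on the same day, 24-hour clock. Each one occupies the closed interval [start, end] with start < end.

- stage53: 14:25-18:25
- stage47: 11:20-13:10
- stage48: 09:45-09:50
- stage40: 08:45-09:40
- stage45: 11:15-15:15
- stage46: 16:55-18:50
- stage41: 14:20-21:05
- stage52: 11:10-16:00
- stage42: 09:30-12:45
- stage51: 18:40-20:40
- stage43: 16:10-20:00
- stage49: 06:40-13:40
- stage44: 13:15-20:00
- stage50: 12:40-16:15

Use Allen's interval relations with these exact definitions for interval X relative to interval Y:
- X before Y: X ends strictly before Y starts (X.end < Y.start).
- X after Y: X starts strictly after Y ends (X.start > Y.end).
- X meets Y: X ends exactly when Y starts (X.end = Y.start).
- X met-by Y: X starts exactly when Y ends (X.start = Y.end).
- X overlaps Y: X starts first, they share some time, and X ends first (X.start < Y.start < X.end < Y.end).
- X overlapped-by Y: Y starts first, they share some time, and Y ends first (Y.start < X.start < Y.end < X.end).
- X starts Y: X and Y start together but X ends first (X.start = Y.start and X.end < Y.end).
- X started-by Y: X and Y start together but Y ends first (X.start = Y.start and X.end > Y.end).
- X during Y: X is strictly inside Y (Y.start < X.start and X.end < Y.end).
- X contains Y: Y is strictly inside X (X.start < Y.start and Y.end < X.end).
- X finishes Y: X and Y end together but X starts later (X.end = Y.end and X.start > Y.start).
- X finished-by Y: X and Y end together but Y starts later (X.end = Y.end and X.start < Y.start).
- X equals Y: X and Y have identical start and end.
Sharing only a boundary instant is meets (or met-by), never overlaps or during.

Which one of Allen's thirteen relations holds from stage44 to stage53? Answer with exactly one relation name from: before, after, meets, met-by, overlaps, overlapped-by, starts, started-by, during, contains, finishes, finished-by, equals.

stage44 = [13:15, 20:00]; stage53 = [14:25, 18:25].
Compare endpoints: stage44.start < stage53.start, stage44.start < stage53.end, stage44.end > stage53.start, stage44.end > stage53.end.
That pattern is 'contains'.

contains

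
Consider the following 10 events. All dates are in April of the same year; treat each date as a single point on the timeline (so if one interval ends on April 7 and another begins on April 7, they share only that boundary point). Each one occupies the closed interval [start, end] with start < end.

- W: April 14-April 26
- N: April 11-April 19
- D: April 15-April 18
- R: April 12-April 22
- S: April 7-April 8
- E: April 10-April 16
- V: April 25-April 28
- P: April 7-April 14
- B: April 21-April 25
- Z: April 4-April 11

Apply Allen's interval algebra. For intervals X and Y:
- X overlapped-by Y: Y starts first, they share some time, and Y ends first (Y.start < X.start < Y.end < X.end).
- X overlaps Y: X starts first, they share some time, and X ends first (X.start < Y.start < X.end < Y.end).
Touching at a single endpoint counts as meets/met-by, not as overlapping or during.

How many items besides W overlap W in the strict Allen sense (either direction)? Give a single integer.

Target W = [April 14, April 26].
B [April 21, April 25] → during → no.
D [April 15, April 18] → during → no.
E [April 10, April 16] → overlaps → counts.
N [April 11, April 19] → overlaps → counts.
P [April 7, April 14] → meets → no.
R [April 12, April 22] → overlaps → counts.
S [April 7, April 8] → before → no.
V [April 25, April 28] → overlapped-by → counts.
Z [April 4, April 11] → before → no.
Total: 4.

4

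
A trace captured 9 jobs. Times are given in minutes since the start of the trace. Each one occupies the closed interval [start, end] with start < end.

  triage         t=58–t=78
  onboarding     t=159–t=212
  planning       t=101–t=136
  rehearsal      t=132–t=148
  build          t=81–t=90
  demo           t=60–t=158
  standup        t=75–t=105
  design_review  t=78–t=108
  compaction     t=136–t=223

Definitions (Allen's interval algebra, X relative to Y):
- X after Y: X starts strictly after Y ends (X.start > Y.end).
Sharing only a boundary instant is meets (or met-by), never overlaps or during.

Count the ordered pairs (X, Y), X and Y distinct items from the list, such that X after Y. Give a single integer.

Checking all 72 ordered pairs for relation 'after'; matching pairs in alphabetical order:
(build, triage): build after triage ✓
(compaction, build): compaction after build ✓
(compaction, design_review): compaction after design_review ✓
(compaction, standup): compaction after standup ✓
(compaction, triage): compaction after triage ✓
(onboarding, build): onboarding after build ✓
(onboarding, demo): onboarding after demo ✓
(onboarding, design_review): onboarding after design_review ✓
(onboarding, planning): onboarding after planning ✓
(onboarding, rehearsal): onboarding after rehearsal ✓
(onboarding, standup): onboarding after standup ✓
(onboarding, triage): onboarding after triage ✓
(planning, build): planning after build ✓
(planning, triage): planning after triage ✓
(rehearsal, build): rehearsal after build ✓
(rehearsal, design_review): rehearsal after design_review ✓
(rehearsal, standup): rehearsal after standup ✓
(rehearsal, triage): rehearsal after triage ✓
Count: 18.

18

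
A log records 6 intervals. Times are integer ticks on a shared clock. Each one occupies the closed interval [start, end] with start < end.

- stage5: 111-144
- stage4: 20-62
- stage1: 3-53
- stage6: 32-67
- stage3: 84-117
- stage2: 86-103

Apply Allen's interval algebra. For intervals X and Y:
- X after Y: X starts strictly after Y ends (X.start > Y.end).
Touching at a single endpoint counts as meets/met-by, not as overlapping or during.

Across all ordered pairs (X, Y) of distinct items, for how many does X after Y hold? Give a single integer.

10

Checking all 30 ordered pairs for relation 'after'; matching pairs in alphabetical order:
(stage2, stage1): stage2 after stage1 ✓
(stage2, stage4): stage2 after stage4 ✓
(stage2, stage6): stage2 after stage6 ✓
(stage3, stage1): stage3 after stage1 ✓
(stage3, stage4): stage3 after stage4 ✓
(stage3, stage6): stage3 after stage6 ✓
(stage5, stage1): stage5 after stage1 ✓
(stage5, stage2): stage5 after stage2 ✓
(stage5, stage4): stage5 after stage4 ✓
(stage5, stage6): stage5 after stage6 ✓
Count: 10.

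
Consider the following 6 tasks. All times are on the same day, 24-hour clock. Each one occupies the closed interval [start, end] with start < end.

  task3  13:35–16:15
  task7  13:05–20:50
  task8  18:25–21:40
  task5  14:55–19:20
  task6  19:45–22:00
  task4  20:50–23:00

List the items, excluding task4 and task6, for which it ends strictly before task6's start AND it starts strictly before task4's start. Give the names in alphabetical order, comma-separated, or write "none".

task3, task5

Conditions: its end is strictly before task6's start (X.end < 19:45) AND its start is strictly before task4's start (X.start < 20:50).
task3: end 16:15 < 19:45? ✓; start 13:35 < 20:50? ✓ → yes.
task5: end 19:20 < 19:45? ✓; start 14:55 < 20:50? ✓ → yes.
task7: end 20:50 < 19:45? ✗; start 13:05 < 20:50? ✓ → no.
task8: end 21:40 < 19:45? ✗; start 18:25 < 20:50? ✓ → no.
Result: task3, task5.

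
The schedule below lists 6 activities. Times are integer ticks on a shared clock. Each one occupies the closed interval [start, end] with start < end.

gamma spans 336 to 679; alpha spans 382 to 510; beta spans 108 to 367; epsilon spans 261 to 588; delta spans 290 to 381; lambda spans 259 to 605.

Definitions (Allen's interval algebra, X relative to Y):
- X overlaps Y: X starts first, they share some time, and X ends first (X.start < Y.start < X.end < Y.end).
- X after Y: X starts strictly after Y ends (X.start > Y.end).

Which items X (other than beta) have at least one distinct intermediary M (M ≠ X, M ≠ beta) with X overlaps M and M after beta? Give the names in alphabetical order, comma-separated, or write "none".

Target beta = [108, 367].
Intermediaries M with M after beta: alpha.
Via alpha — items with X overlaps alpha: none.
Union: none.

none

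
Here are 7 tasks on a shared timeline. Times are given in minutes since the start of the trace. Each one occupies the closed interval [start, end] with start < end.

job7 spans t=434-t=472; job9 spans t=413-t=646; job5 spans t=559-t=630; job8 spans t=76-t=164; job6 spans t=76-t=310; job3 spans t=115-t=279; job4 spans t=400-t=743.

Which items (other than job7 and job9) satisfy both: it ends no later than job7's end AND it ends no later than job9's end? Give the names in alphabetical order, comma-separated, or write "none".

Conditions: its end is no later than job7's end (X.end <= t=472) AND its end is no later than job9's end (X.end <= t=646).
job3: end t=279 <= t=472? ✓; end t=279 <= t=646? ✓ → yes.
job4: end t=743 <= t=472? ✗; end t=743 <= t=646? ✗ → no.
job5: end t=630 <= t=472? ✗; end t=630 <= t=646? ✓ → no.
job6: end t=310 <= t=472? ✓; end t=310 <= t=646? ✓ → yes.
job8: end t=164 <= t=472? ✓; end t=164 <= t=646? ✓ → yes.
Result: job3, job6, job8.

job3, job6, job8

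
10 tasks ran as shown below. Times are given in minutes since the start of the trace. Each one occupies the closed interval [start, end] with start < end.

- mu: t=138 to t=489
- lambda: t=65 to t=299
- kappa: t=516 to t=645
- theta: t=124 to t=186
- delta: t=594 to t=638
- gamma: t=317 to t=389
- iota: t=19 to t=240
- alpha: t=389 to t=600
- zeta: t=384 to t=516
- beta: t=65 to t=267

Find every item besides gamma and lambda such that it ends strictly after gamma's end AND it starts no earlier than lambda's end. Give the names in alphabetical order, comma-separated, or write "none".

alpha, delta, kappa, zeta

Conditions: its end is strictly after gamma's end (X.end > t=389) AND its start is no earlier than lambda's end (X.start >= t=299).
alpha: end t=600 > t=389? ✓; start t=389 >= t=299? ✓ → yes.
beta: end t=267 > t=389? ✗; start t=65 >= t=299? ✗ → no.
delta: end t=638 > t=389? ✓; start t=594 >= t=299? ✓ → yes.
iota: end t=240 > t=389? ✗; start t=19 >= t=299? ✗ → no.
kappa: end t=645 > t=389? ✓; start t=516 >= t=299? ✓ → yes.
mu: end t=489 > t=389? ✓; start t=138 >= t=299? ✗ → no.
theta: end t=186 > t=389? ✗; start t=124 >= t=299? ✗ → no.
zeta: end t=516 > t=389? ✓; start t=384 >= t=299? ✓ → yes.
Result: alpha, delta, kappa, zeta.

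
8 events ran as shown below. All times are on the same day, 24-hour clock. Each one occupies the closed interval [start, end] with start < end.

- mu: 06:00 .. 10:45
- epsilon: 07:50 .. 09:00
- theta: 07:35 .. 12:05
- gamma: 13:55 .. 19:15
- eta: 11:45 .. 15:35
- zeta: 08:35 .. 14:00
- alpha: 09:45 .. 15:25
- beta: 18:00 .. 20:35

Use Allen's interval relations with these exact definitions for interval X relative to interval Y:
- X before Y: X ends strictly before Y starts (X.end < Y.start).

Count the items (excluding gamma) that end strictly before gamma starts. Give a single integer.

Target gamma = [13:55, 19:15].
alpha [09:45, 15:25] → overlaps → no.
beta [18:00, 20:35] → overlapped-by → no.
epsilon [07:50, 09:00] → before → counts.
eta [11:45, 15:35] → overlaps → no.
mu [06:00, 10:45] → before → counts.
theta [07:35, 12:05] → before → counts.
zeta [08:35, 14:00] → overlaps → no.
Total: 3.

3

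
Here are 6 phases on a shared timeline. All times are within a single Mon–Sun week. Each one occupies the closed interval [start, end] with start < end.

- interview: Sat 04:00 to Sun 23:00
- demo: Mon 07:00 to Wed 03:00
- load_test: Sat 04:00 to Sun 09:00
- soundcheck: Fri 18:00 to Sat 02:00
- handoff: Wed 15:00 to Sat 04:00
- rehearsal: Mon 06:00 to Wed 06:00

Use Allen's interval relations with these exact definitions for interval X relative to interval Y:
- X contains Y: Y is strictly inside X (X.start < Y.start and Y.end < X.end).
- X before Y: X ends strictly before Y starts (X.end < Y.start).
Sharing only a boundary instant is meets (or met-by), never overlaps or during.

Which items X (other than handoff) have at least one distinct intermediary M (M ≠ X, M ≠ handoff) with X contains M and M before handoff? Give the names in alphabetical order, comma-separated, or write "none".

rehearsal

Target handoff = [Wed 15:00, Sat 04:00].
Intermediaries M with M before handoff: demo, rehearsal.
Via demo — items with X contains demo: rehearsal.
Via rehearsal — items with X contains rehearsal: none.
Union: rehearsal.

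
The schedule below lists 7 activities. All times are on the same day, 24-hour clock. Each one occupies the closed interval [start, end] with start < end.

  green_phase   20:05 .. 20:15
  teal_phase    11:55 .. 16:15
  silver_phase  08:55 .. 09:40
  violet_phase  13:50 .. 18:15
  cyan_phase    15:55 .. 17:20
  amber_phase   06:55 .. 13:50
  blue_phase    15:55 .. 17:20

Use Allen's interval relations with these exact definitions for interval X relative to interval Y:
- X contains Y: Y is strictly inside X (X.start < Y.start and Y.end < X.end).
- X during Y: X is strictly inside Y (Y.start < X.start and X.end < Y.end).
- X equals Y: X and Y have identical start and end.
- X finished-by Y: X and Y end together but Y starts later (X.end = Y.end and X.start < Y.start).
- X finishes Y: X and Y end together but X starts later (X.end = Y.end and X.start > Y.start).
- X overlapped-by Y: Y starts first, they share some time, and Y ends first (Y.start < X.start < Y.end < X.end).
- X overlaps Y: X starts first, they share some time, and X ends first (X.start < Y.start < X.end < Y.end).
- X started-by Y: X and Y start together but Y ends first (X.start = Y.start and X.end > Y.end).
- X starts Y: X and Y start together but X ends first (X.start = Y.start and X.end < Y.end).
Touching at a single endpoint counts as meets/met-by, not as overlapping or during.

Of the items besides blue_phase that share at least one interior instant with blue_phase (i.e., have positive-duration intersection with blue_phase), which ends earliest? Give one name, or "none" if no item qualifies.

Target blue_phase = [15:55, 17:20].
amber_phase [06:55, 13:50] → before → excluded.
cyan_phase [15:55, 17:20] → equals → candidate.
green_phase [20:05, 20:15] → after → excluded.
silver_phase [08:55, 09:40] → before → excluded.
teal_phase [11:55, 16:15] → overlaps → candidate.
violet_phase [13:50, 18:15] → contains → candidate.
Among candidates, earliest end is 16:15 → teal_phase.

teal_phase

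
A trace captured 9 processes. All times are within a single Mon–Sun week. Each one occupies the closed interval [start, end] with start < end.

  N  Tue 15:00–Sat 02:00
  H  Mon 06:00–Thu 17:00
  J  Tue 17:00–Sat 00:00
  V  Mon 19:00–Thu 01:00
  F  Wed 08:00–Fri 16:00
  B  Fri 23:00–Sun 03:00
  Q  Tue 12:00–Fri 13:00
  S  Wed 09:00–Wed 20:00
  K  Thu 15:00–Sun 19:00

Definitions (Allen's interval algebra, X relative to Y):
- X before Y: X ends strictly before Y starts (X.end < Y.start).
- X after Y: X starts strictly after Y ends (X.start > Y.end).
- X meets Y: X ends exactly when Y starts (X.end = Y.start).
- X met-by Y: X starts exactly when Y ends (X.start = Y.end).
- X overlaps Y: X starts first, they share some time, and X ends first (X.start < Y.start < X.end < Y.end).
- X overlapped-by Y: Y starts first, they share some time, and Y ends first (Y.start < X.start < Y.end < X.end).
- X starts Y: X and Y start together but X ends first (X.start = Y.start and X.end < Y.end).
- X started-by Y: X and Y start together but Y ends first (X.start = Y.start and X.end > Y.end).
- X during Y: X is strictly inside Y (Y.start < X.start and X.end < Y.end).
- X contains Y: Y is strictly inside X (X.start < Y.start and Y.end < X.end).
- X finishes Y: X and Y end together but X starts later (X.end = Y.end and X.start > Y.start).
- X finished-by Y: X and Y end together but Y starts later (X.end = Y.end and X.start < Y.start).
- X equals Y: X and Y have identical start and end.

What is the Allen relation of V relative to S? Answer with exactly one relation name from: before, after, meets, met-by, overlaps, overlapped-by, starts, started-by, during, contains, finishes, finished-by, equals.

contains

V = [Mon 19:00, Thu 01:00]; S = [Wed 09:00, Wed 20:00].
Compare endpoints: V.start < S.start, V.start < S.end, V.end > S.start, V.end > S.end.
That pattern is 'contains'.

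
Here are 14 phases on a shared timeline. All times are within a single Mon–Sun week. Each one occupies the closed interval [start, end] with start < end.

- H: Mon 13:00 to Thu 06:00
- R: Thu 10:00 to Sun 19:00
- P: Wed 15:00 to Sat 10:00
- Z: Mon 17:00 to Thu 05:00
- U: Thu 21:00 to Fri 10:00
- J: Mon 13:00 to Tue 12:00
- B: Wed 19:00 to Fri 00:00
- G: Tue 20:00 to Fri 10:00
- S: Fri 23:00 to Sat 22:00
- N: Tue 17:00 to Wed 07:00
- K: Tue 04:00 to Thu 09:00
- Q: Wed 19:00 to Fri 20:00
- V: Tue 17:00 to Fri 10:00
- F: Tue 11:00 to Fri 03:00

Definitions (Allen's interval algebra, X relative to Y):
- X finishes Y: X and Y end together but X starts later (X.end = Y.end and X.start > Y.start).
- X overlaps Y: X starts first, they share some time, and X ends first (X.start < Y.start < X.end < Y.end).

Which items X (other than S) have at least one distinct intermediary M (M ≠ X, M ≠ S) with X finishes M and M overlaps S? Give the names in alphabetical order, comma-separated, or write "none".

Target S = [Fri 23:00, Sat 22:00].
Intermediaries M with M overlaps S: P.
Via P — items with X finishes P: none.
Union: none.

none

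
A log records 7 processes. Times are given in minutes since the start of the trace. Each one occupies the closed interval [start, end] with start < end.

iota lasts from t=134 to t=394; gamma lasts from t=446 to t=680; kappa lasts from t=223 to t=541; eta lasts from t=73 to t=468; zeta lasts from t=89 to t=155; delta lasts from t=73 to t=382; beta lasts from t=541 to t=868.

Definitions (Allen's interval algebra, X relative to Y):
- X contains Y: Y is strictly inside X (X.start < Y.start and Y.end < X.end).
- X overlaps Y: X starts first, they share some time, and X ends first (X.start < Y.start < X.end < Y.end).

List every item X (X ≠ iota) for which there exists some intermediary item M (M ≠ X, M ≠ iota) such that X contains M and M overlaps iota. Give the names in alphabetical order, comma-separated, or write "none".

delta, eta

Target iota = [t=134, t=394].
Intermediaries M with M overlaps iota: delta, zeta.
Via delta — items with X contains delta: none.
Via zeta — items with X contains zeta: delta, eta.
Union: delta, eta.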